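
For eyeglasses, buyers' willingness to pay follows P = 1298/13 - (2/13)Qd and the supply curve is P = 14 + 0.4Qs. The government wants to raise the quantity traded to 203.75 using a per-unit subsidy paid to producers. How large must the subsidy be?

Required subsidy s = 27 per unit

At Q = 203.75, from the demand curve buyers pay Pb = 1298/13 − (2/13)·203.75 = 68.5; from the supply curve sellers need Ps = 14 + 0.4·203.75 = 95.5.
The subsidy must fill the gap: s = Ps − Pb = 95.5 − 68.5 = 27.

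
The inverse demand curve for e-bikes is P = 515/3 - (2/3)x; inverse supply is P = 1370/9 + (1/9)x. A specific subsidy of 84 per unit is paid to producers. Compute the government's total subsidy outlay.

Government cost = 11172

Pre-subsidy: 515/3 - (2/3)x = 1370/9 + (1/9)x gives x* = 25 and P* = 155.
With the subsidy, sellers receive Ps = Pb + 84 for each unit, where Pb is the price buyers pay.
On the curves, Pb = 515/3 - (2/3)x and Ps = 1370/9 + (1/9)x; the wedge Ps − Pb = 84 gives 1370/9 + (1/9)x − (515/3 - (2/3)x) = 84, so x' = 133.
Then Pb = 515/3 − (2/3)·133 = 83 and Ps = 1370/9 + (1/9)·133 = 167.
Government outlay = subsidy × quantity = 84 × 133 = 11172.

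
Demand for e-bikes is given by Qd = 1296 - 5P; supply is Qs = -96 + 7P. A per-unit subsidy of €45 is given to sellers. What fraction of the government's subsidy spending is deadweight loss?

DWL / government spending = 525/6778

Pre-subsidy: 1296 - 5P = -96 + 7P gives P* = 116, Q* = 716.
With the subsidy, sellers receive Ps = Pb + 45 for each unit, where Pb is the price buyers pay.
Supply in terms of Pb becomes Qs = -96 + 7(Pb + 45) = 219 + 7Pb. Setting this equal to demand: 1296 - 5Pb = 219 + 7Pb, so Pb = 89.75.
Sellers receive Ps = 89.75 + 45 = 134.75; Q' = 1296 − 5·89.75 = 847.25.
ΔCS = ½(716 + 847.25)(116 − 89.75) = 20517.65625; ΔPS = ½(716 + 847.25)(134.75 − 116) = 14655.46875.
Government spending = 45 × 847.25 = 38126.25.
DWL = ½ × 45 × (847.25 − 716) = 2953.125; fraction = 2953.125 / 38126.25 = 525/6778.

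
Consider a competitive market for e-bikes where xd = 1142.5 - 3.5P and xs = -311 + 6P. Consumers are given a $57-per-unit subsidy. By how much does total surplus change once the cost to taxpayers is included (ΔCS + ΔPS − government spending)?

Net change in total surplus = -$3591

Pre-subsidy: 1142.5 - 3.5P = -311 + 6P gives P* = 153, x* = 607.
With the rebate, buyers effectively pay Pb = Ps − 57, where Ps is the price sellers receive.
Demand in terms of Ps becomes xd = 1142.5 − 3.5(Ps − 57) = 1342 - 3.5Ps. Setting this equal to supply: 1342 - 3.5Ps = -311 + 6Ps, so Ps = 174.
Buyers pay Pb = 174 − 57 = 117; x' = -311 + 6·174 = 733.
ΔCS = ½(607 + 733)(153 − 117) = 24120; ΔPS = ½(607 + 733)(174 − 153) = 14070.
Government spending = 57 × 733 = 41781.
Net change = 24120 + 14070 − 41781 = -3591. The loss equals the DWL triangle ½·57·126.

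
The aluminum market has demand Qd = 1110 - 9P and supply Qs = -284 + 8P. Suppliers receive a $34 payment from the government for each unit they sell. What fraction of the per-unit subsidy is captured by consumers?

Pre-subsidy: 1110 - 9P = -284 + 8P gives P* = 82, Q* = 372.
With the subsidy, sellers receive Ps = Pb + 34 for each unit, where Pb is the price buyers pay.
Supply in terms of Pb becomes Qs = -284 + 8(Pb + 34) = -12 + 8Pb. Setting this equal to demand: 1110 - 9Pb = -12 + 8Pb, so Pb = 66.
Sellers receive Ps = 66 + 34 = 100; Q' = 1110 − 9·66 = 516.
Buyers' price falls by P* − Pb = 82 − 66 = 16; sellers' price rises by Ps − P* = 100 − 82 = 18.
So consumers capture 16/34 = 8/17 of each unit of subsidy.

Consumer share = 8/17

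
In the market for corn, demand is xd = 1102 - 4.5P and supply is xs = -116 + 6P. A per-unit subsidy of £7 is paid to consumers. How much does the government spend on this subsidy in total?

Government cost = £4186

Pre-subsidy: 1102 - 4.5P = -116 + 6P gives P* = 116, x* = 580.
With the rebate, buyers effectively pay Pb = Ps − 7, where Ps is the price sellers receive.
Demand in terms of Ps becomes xd = 1102 − 4.5(Ps − 7) = 1133.5 - 4.5Ps. Setting this equal to supply: 1133.5 - 4.5Ps = -116 + 6Ps, so Ps = 119.
Buyers pay Pb = 119 − 7 = 112; x' = -116 + 6·119 = 598.
Government outlay = subsidy × quantity = 7 × 598 = 4186.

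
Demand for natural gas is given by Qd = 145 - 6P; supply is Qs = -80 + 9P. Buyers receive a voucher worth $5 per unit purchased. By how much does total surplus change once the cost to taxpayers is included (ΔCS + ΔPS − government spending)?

Pre-subsidy: 145 - 6P = -80 + 9P gives P* = 15, Q* = 55.
With the rebate, buyers effectively pay Pb = Ps − 5, where Ps is the price sellers receive.
Demand in terms of Ps becomes Qd = 145 − 6(Ps − 5) = 175 - 6Ps. Setting this equal to supply: 175 - 6Ps = -80 + 9Ps, so Ps = 17.
Buyers pay Pb = 17 − 5 = 12; Q' = -80 + 9·17 = 73.
ΔCS = ½(55 + 73)(15 − 12) = 192; ΔPS = ½(55 + 73)(17 − 15) = 128.
Government spending = 5 × 73 = 365.
Net change = 192 + 128 − 365 = -45. The loss equals the DWL triangle ½·5·18.

Net change in total surplus = -$45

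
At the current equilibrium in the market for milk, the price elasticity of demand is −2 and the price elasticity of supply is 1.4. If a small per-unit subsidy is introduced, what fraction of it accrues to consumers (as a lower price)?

Consumer share = 7/17

For a small subsidy around the equilibrium, the benefit split depends on the relative slopes, which at a point are proportional to the elasticities.
Buyer share = εs/(εs + |εd|) = 1.4/(1.4 + 2) = 7/17; seller share = |εd|/(εs + |εd|) = 10/17.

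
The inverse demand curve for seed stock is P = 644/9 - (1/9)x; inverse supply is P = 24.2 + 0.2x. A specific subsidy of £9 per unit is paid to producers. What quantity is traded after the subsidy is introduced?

x' = 1268/7

Pre-subsidy: 644/9 - (1/9)x = 24.2 + 0.2x gives x* = 2131/14 and P* = 765/14.
With the subsidy, sellers receive Ps = Pb + 9 for each unit, where Pb is the price buyers pay.
On the curves, Pb = 644/9 - (1/9)x and Ps = 24.2 + 0.2x; the wedge Ps − Pb = 9 gives 24.2 + 0.2x − (644/9 - (1/9)x) = 9, so x' = 1268/7.
Then Pb = 644/9 − (1/9)·(1268/7) = 360/7 and Ps = 24.2 + 0.2·(1268/7) = 423/7.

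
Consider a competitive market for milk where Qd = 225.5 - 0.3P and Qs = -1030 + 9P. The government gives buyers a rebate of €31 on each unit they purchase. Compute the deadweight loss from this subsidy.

Deadweight loss = €139.5

Pre-subsidy: 225.5 - 0.3P = -1030 + 9P gives P* = 135, Q* = 185.
With the rebate, buyers effectively pay Pb = Ps − 31, where Ps is the price sellers receive.
Demand in terms of Ps becomes Qd = 225.5 − 0.3(Ps − 31) = 234.8 - 0.3Ps. Setting this equal to supply: 234.8 - 0.3Ps = -1030 + 9Ps, so Ps = 136.
Buyers pay Pb = 136 − 31 = 105; Q' = -1030 + 9·136 = 194.
The subsidy expands output by 194 − 185 = 9 past the efficient level; on those units the gap between marginal cost and willingness to pay runs from 0 up to 31.
DWL = ½ × 31 × 9 = 139.5.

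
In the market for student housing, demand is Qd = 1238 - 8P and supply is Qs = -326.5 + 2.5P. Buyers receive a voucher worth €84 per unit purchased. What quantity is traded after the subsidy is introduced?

Pre-subsidy: 1238 - 8P = -326.5 + 2.5P gives P* = 149, Q* = 46.
With the rebate, buyers effectively pay Pb = Ps − 84, where Ps is the price sellers receive.
Demand in terms of Ps becomes Qd = 1238 − 8(Ps − 84) = 1910 - 8Ps. Setting this equal to supply: 1910 - 8Ps = -326.5 + 2.5Ps, so Ps = 213.
Buyers pay Pb = 213 − 84 = 129; Q' = -326.5 + 2.5·213 = 206.

Q' = 206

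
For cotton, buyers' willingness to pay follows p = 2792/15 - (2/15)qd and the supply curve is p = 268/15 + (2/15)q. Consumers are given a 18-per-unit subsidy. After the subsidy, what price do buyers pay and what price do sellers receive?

Buyers pay 93; sellers receive 111

Pre-subsidy: 2792/15 - (2/15)q = 268/15 + (2/15)q gives q* = 631 and p* = 102.
With the rebate, buyers effectively pay pb = ps − 18, where ps is the price sellers receive.
On the curves, pb = 2792/15 - (2/15)q and ps = 268/15 + (2/15)q; the wedge ps − pb = 18 gives 268/15 + (2/15)q − (2792/15 - (2/15)q) = 18, so q' = 698.5.
Then pb = 2792/15 − (2/15)·698.5 = 93 and ps = 268/15 + (2/15)·698.5 = 111.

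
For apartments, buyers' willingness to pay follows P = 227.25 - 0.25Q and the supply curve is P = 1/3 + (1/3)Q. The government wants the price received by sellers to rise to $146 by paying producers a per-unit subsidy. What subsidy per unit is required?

Required subsidy s = $28 per unit

At a seller price of 146, quantity supplied is -1 + 3·146 = 437.
Buyers absorb 437 only when they pay Pb = 227.25 − 0.25·437 = 118.
s = Ps − Pb = 146 − 118 = 28.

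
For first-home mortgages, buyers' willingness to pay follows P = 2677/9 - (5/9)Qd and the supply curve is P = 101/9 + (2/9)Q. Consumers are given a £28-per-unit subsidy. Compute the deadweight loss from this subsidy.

Pre-subsidy: 2677/9 - (5/9)Q = 101/9 + (2/9)Q gives Q* = 368 and P* = 93.
With the rebate, buyers effectively pay Pb = Ps − 28, where Ps is the price sellers receive.
On the curves, Pb = 2677/9 - (5/9)Q and Ps = 101/9 + (2/9)Q; the wedge Ps − Pb = 28 gives 101/9 + (2/9)Q − (2677/9 - (5/9)Q) = 28, so Q' = 404.
Then Pb = 2677/9 − (5/9)·404 = 73 and Ps = 101/9 + (2/9)·404 = 101.
The subsidy expands output by 404 − 368 = 36 past the efficient level; on those units the gap between marginal cost and willingness to pay runs from 0 up to 28.
DWL = ½ × 28 × 36 = 504.

Deadweight loss = £504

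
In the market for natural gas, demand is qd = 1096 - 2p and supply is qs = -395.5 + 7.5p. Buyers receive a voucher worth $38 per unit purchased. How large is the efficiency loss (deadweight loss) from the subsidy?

Deadweight loss = $1140

Pre-subsidy: 1096 - 2p = -395.5 + 7.5p gives p* = 157, q* = 782.
With the rebate, buyers effectively pay pb = ps − 38, where ps is the price sellers receive.
Demand in terms of ps becomes qd = 1096 − 2(ps − 38) = 1172 - 2ps. Setting this equal to supply: 1172 - 2ps = -395.5 + 7.5ps, so ps = 165.
Buyers pay pb = 165 − 38 = 127; q' = -395.5 + 7.5·165 = 842.
The subsidy expands output by 842 − 782 = 60 past the efficient level; on those units the gap between marginal cost and willingness to pay runs from 0 up to 38.
DWL = ½ × 38 × 60 = 1140.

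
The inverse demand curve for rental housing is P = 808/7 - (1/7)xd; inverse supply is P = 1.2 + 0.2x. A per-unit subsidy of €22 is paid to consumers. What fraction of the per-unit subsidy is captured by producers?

Pre-subsidy: 808/7 - (1/7)x = 1.2 + 0.2x gives x* = 1999/6 and P* = 407/6.
With the rebate, buyers effectively pay Pb = Ps − 22, where Ps is the price sellers receive.
On the curves, Pb = 808/7 - (1/7)x and Ps = 1.2 + 0.2x; the wedge Ps − Pb = 22 gives 1.2 + 0.2x − (808/7 - (1/7)x) = 22, so x' = 1192/3.
Then Pb = 808/7 − (1/7)·(1192/3) = 176/3 and Ps = 1.2 + 0.2·(1192/3) = 242/3.
Buyers' price falls by P* − Pb = 407/6 − 176/3 = 55/6; sellers' price rises by Ps − P* = 242/3 − 407/6 = 77/6.
So producers capture (77/6)/22 = 7/12 of each unit of subsidy.

Producer share = 7/12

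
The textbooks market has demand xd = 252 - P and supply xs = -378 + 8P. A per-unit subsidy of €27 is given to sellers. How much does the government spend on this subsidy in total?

Government cost = €5562

Pre-subsidy: 252 - P = -378 + 8P gives P* = 70, x* = 182.
With the subsidy, sellers receive Ps = Pb + 27 for each unit, where Pb is the price buyers pay.
Supply in terms of Pb becomes xs = -378 + 8(Pb + 27) = -162 + 8Pb. Setting this equal to demand: 252 - Pb = -162 + 8Pb, so Pb = 46.
Sellers receive Ps = 46 + 27 = 73; x' = 252 − 1·46 = 206.
Government outlay = subsidy × quantity = 27 × 206 = 5562.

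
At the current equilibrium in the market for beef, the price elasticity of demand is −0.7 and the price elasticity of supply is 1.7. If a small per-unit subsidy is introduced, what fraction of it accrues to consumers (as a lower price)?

For a small subsidy around the equilibrium, the benefit split depends on the relative slopes, which at a point are proportional to the elasticities.
Buyer share = εs/(εs + |εd|) = 1.7/(1.7 + 0.7) = 17/24; seller share = |εd|/(εs + |εd|) = 7/24.

Consumer share = 17/24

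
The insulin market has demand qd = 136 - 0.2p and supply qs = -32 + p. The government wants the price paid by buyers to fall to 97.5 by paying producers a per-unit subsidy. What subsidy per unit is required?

Required subsidy s = 51 per unit

At a buyer price of 97.5, quantity demanded is 136 − 0.2·97.5 = 116.5.
Sellers supply 116.5 only when they receive ps with -32 + 1·ps = 116.5, i.e. ps = 148.5.
s = ps − pb = 148.5 − 97.5 = 51.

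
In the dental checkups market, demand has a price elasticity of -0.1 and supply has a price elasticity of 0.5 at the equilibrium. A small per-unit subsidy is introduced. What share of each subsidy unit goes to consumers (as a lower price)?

Consumer share = 5/6

For a small subsidy around the equilibrium, the benefit split depends on the relative slopes, which at a point are proportional to the elasticities.
Buyer share = εs/(εs + |εd|) = 0.5/(0.5 + 0.1) = 5/6; seller share = |εd|/(εs + |εd|) = 1/6.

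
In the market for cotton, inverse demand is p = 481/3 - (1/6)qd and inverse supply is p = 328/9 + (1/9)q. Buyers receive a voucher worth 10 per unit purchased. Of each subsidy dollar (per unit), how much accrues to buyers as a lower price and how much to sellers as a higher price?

Pre-subsidy: 481/3 - (1/6)q = 328/9 + (1/9)q gives q* = 446 and p* = 86.
With the rebate, buyers effectively pay pb = ps − 10, where ps is the price sellers receive.
On the curves, pb = 481/3 - (1/6)q and ps = 328/9 + (1/9)q; the wedge ps − pb = 10 gives 328/9 + (1/9)q − (481/3 - (1/6)q) = 10, so q' = 482.
Then pb = 481/3 − (1/6)·482 = 80 and ps = 328/9 + (1/9)·482 = 90.
Buyers' price falls by p* − pb = 86 − 80 = 6; sellers' price rises by ps − p* = 90 − 86 = 4.

Buyers gain 6 per unit; sellers gain 4 per unit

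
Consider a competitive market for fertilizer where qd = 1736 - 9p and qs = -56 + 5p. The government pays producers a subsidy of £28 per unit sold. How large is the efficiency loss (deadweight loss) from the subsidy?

Pre-subsidy: 1736 - 9p = -56 + 5p gives p* = 128, q* = 584.
With the subsidy, sellers receive ps = pb + 28 for each unit, where pb is the price buyers pay.
Supply in terms of pb becomes qs = -56 + 5(pb + 28) = 84 + 5pb. Setting this equal to demand: 1736 - 9pb = 84 + 5pb, so pb = 118.
Sellers receive ps = 118 + 28 = 146; q' = 1736 − 9·118 = 674.
The subsidy expands output by 674 − 584 = 90 past the efficient level; on those units the gap between marginal cost and willingness to pay runs from 0 up to 28.
DWL = ½ × 28 × 90 = 1260.

Deadweight loss = £1260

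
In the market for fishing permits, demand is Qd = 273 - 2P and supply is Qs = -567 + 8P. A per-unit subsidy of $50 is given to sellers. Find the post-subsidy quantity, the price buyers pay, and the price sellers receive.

Pre-subsidy: 273 - 2P = -567 + 8P gives P* = 84, Q* = 105.
With the subsidy, sellers receive Ps = Pb + 50 for each unit, where Pb is the price buyers pay.
Supply in terms of Pb becomes Qs = -567 + 8(Pb + 50) = -167 + 8Pb. Setting this equal to demand: 273 - 2Pb = -167 + 8Pb, so Pb = 44.
Sellers receive Ps = 44 + 50 = 94; Q' = 273 − 2·44 = 185.

Q' = 185; buyers pay $44; sellers receive $94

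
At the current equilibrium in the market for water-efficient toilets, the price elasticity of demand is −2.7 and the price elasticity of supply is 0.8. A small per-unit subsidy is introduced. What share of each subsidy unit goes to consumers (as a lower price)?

Consumer share = 8/35

For a small subsidy around the equilibrium, the benefit split depends on the relative slopes, which at a point are proportional to the elasticities.
Buyer share = εs/(εs + |εd|) = 0.8/(0.8 + 2.7) = 8/35; seller share = |εd|/(εs + |εd|) = 27/35.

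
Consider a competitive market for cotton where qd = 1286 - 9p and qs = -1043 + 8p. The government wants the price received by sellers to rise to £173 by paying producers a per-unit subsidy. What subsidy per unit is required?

At a seller price of 173, quantity supplied is -1043 + 8·173 = 341.
Buyers absorb 341 only when they pay pb with 1286 − 9·pb = 341, i.e. pb = 105.
s = ps − pb = 173 − 105 = 68.

Required subsidy s = £68 per unit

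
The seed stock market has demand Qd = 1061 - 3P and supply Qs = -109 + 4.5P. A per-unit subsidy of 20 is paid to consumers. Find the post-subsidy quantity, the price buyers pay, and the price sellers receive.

Pre-subsidy: 1061 - 3P = -109 + 4.5P gives P* = 156, Q* = 593.
With the rebate, buyers effectively pay Pb = Ps − 20, where Ps is the price sellers receive.
Demand in terms of Ps becomes Qd = 1061 − 3(Ps − 20) = 1121 - 3Ps. Setting this equal to supply: 1121 - 3Ps = -109 + 4.5Ps, so Ps = 164.
Buyers pay Pb = 164 − 20 = 144; Q' = -109 + 4.5·164 = 629.

Q' = 629; buyers pay 144; sellers receive 164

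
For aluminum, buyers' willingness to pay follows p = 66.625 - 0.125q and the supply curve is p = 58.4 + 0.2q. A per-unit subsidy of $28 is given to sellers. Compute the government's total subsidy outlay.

Government cost = 40572/13

Pre-subsidy: 66.625 - 0.125q = 58.4 + 0.2q gives q* = 329/13 and p* = 825/13.
With the subsidy, sellers receive ps = pb + 28 for each unit, where pb is the price buyers pay.
On the curves, pb = 66.625 - 0.125q and ps = 58.4 + 0.2q; the wedge ps − pb = 28 gives 58.4 + 0.2q − (66.625 - 0.125q) = 28, so q' = 1449/13.
Then pb = 66.625 − 0.125·(1449/13) = 685/13 and ps = 58.4 + 0.2·(1449/13) = 1049/13.
Government outlay = subsidy × quantity = 28 × 1449/13 = 40572/13.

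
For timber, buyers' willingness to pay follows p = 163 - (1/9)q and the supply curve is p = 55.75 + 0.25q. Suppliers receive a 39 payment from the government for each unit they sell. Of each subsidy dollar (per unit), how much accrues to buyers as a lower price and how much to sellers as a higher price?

Pre-subsidy: 163 - (1/9)q = 55.75 + 0.25q gives q* = 297 and p* = 130.
With the subsidy, sellers receive ps = pb + 39 for each unit, where pb is the price buyers pay.
On the curves, pb = 163 - (1/9)q and ps = 55.75 + 0.25q; the wedge ps − pb = 39 gives 55.75 + 0.25q − (163 - (1/9)q) = 39, so q' = 405.
Then pb = 163 − (1/9)·405 = 118 and ps = 55.75 + 0.25·405 = 157.
Buyers' price falls by p* − pb = 130 − 118 = 12; sellers' price rises by ps − p* = 157 − 130 = 27.

Buyers gain 12 per unit; sellers gain 27 per unit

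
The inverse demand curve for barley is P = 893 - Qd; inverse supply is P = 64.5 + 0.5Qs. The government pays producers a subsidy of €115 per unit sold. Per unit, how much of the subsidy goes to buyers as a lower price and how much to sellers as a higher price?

Pre-subsidy: 893 - Q = 64.5 + 0.5Q gives Q* = 1657/3 and P* = 1022/3.
With the subsidy, sellers receive Ps = Pb + 115 for each unit, where Pb is the price buyers pay.
On the curves, Pb = 893 - Q and Ps = 64.5 + 0.5Q; the wedge Ps − Pb = 115 gives 64.5 + 0.5Q − (893 - Q) = 115, so Q' = 629.
Then Pb = 893 − 1·629 = 264 and Ps = 64.5 + 0.5·629 = 379.
Buyers' price falls by P* − Pb = 1022/3 − 264 = 230/3; sellers' price rises by Ps − P* = 379 − 1022/3 = 115/3.

Buyers gain 230/3 per unit; sellers gain 115/3 per unit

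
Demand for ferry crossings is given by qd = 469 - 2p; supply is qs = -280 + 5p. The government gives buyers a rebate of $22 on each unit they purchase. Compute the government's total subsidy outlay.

Government cost = 44110/7

Pre-subsidy: 469 - 2p = -280 + 5p gives p* = 107, q* = 255.
With the rebate, buyers effectively pay pb = ps − 22, where ps is the price sellers receive.
Demand in terms of ps becomes qd = 469 − 2(ps − 22) = 513 - 2ps. Setting this equal to supply: 513 - 2ps = -280 + 5ps, so ps = 793/7.
Buyers pay pb = 793/7 − 22 = 639/7; q' = -280 + 5·(793/7) = 2005/7.
Government outlay = subsidy × quantity = 22 × 2005/7 = 44110/7.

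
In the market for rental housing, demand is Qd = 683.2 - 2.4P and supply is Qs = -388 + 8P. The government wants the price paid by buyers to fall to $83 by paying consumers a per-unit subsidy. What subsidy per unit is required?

Required subsidy s = $26 per unit

At a buyer price of 83, quantity demanded is 683.2 − 2.4·83 = 484.
Sellers supply 484 only when they receive Ps with -388 + 8·Ps = 484, i.e. Ps = 109.
s = Ps − Pb = 109 − 83 = 26.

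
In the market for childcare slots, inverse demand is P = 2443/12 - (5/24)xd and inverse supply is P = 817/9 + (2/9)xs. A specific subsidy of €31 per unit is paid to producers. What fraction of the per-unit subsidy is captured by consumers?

Pre-subsidy: 2443/12 - (5/24)x = 817/9 + (2/9)x gives x* = 262 and P* = 149.
With the subsidy, sellers receive Ps = Pb + 31 for each unit, where Pb is the price buyers pay.
On the curves, Pb = 2443/12 - (5/24)x and Ps = 817/9 + (2/9)x; the wedge Ps − Pb = 31 gives 817/9 + (2/9)x − (2443/12 - (5/24)x) = 31, so x' = 334.
Then Pb = 2443/12 − (5/24)·334 = 134 and Ps = 817/9 + (2/9)·334 = 165.
Buyers' price falls by P* − Pb = 149 − 134 = 15; sellers' price rises by Ps − P* = 165 − 149 = 16.
So consumers capture 15/31 = 15/31 of each unit of subsidy.

Consumer share = 15/31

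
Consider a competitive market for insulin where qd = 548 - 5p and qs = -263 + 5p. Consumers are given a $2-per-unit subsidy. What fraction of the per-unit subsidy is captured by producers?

Producer share = 0.5

Pre-subsidy: 548 - 5p = -263 + 5p gives p* = 81.1, q* = 142.5.
With the rebate, buyers effectively pay pb = ps − 2, where ps is the price sellers receive.
Demand in terms of ps becomes qd = 548 − 5(ps − 2) = 558 - 5ps. Setting this equal to supply: 558 - 5ps = -263 + 5ps, so ps = 82.1.
Buyers pay pb = 82.1 − 2 = 80.1; q' = -263 + 5·82.1 = 147.5.
Buyers' price falls by p* − pb = 81.1 − 80.1 = 1; sellers' price rises by ps − p* = 82.1 − 81.1 = 1.
So producers capture 1/2 = 0.5 of each unit of subsidy.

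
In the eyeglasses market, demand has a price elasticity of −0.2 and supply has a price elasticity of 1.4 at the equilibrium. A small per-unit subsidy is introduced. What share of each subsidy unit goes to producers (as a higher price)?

Producer share = 0.125

For a small subsidy around the equilibrium, the benefit split depends on the relative slopes, which at a point are proportional to the elasticities.
Buyer share = εs/(εs + |εd|) = 1.4/(1.4 + 0.2) = 0.875; seller share = |εd|/(εs + |εd|) = 0.125.
So producers capture 0.125 of the subsidy.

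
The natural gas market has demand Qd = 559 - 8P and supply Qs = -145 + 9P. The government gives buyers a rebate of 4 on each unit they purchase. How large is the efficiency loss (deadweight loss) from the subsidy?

Pre-subsidy: 559 - 8P = -145 + 9P gives P* = 704/17, Q* = 3871/17.
With the rebate, buyers effectively pay Pb = Ps − 4, where Ps is the price sellers receive.
Demand in terms of Ps becomes Qd = 559 − 8(Ps − 4) = 591 - 8Ps. Setting this equal to supply: 591 - 8Ps = -145 + 9Ps, so Ps = 736/17.
Buyers pay Pb = 736/17 − 4 = 668/17; Q' = -145 + 9·(736/17) = 4159/17.
The subsidy expands output by 4159/17 − 3871/17 = 288/17 past the efficient level; on those units the gap between marginal cost and willingness to pay runs from 0 up to 4.
DWL = ½ × 4 × 288/17 = 576/17.

Deadweight loss = 576/17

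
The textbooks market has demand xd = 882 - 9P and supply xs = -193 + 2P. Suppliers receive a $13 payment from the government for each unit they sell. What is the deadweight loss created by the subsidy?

Pre-subsidy: 882 - 9P = -193 + 2P gives P* = 1075/11, x* = 27/11.
With the subsidy, sellers receive Ps = Pb + 13 for each unit, where Pb is the price buyers pay.
Supply in terms of Pb becomes xs = -193 + 2(Pb + 13) = -167 + 2Pb. Setting this equal to demand: 882 - 9Pb = -167 + 2Pb, so Pb = 1049/11.
Sellers receive Ps = 1049/11 + 13 = 1192/11; x' = 882 − 9·(1049/11) = 261/11.
The subsidy expands output by 261/11 − 27/11 = 234/11 past the efficient level; on those units the gap between marginal cost and willingness to pay runs from 0 up to 13.
DWL = ½ × 13 × 234/11 = 1521/11.

Deadweight loss = 1521/11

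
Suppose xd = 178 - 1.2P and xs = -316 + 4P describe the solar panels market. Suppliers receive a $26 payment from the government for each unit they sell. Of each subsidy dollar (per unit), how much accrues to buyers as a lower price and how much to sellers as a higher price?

Pre-subsidy: 178 - 1.2P = -316 + 4P gives P* = 95, x* = 64.
With the subsidy, sellers receive Ps = Pb + 26 for each unit, where Pb is the price buyers pay.
Supply in terms of Pb becomes xs = -316 + 4(Pb + 26) = -212 + 4Pb. Setting this equal to demand: 178 - 1.2Pb = -212 + 4Pb, so Pb = 75.
Sellers receive Ps = 75 + 26 = 101; x' = 178 − 1.2·75 = 88.
Buyers' price falls by P* − Pb = 95 − 75 = 20; sellers' price rises by Ps − P* = 101 − 95 = 6.

Buyers gain $20 per unit; sellers gain $6 per unit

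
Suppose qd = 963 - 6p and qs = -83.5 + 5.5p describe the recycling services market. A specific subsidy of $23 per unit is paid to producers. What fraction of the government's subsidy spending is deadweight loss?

Pre-subsidy: 963 - 6p = -83.5 + 5.5p gives p* = 91, q* = 417.
With the subsidy, sellers receive ps = pb + 23 for each unit, where pb is the price buyers pay.
Supply in terms of pb becomes qs = -83.5 + 5.5(pb + 23) = 43 + 5.5pb. Setting this equal to demand: 963 - 6pb = 43 + 5.5pb, so pb = 80.
Sellers receive ps = 80 + 23 = 103; q' = 963 − 6·80 = 483.
ΔCS = ½(417 + 483)(91 − 80) = 4950; ΔPS = ½(417 + 483)(103 − 91) = 5400.
Government spending = 23 × 483 = 11109.
DWL = ½ × 23 × (483 − 417) = 759; fraction = 759 / 11109 = 11/161.

DWL / government spending = 11/161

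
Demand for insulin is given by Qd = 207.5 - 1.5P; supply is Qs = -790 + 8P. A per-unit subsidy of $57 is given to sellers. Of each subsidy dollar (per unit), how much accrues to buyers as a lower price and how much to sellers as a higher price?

Buyers gain $48 per unit; sellers gain $9 per unit

Pre-subsidy: 207.5 - 1.5P = -790 + 8P gives P* = 105, Q* = 50.
With the subsidy, sellers receive Ps = Pb + 57 for each unit, where Pb is the price buyers pay.
Supply in terms of Pb becomes Qs = -790 + 8(Pb + 57) = -334 + 8Pb. Setting this equal to demand: 207.5 - 1.5Pb = -334 + 8Pb, so Pb = 57.
Sellers receive Ps = 57 + 57 = 114; Q' = 207.5 − 1.5·57 = 122.
Buyers' price falls by P* − Pb = 105 − 57 = 48; sellers' price rises by Ps − P* = 114 − 105 = 9.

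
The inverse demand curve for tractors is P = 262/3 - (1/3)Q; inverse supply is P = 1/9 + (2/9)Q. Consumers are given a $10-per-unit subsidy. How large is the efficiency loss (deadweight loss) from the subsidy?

Deadweight loss = $90

Pre-subsidy: 262/3 - (1/3)Q = 1/9 + (2/9)Q gives Q* = 157 and P* = 35.
With the rebate, buyers effectively pay Pb = Ps − 10, where Ps is the price sellers receive.
On the curves, Pb = 262/3 - (1/3)Q and Ps = 1/9 + (2/9)Q; the wedge Ps − Pb = 10 gives 1/9 + (2/9)Q − (262/3 - (1/3)Q) = 10, so Q' = 175.
Then Pb = 262/3 − (1/3)·175 = 29 and Ps = 1/9 + (2/9)·175 = 39.
The subsidy expands output by 175 − 157 = 18 past the efficient level; on those units the gap between marginal cost and willingness to pay runs from 0 up to 10.
DWL = ½ × 10 × 18 = 90.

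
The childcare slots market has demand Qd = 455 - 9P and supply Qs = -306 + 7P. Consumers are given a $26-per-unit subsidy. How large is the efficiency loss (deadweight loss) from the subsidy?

Pre-subsidy: 455 - 9P = -306 + 7P gives P* = 47.5625, Q* = 26.9375.
With the rebate, buyers effectively pay Pb = Ps − 26, where Ps is the price sellers receive.
Demand in terms of Ps becomes Qd = 455 − 9(Ps − 26) = 689 - 9Ps. Setting this equal to supply: 689 - 9Ps = -306 + 7Ps, so Ps = 62.1875.
Buyers pay Pb = 62.1875 − 26 = 36.1875; Q' = -306 + 7·62.1875 = 129.3125.
The subsidy expands output by 129.3125 − 26.9375 = 102.375 past the efficient level; on those units the gap between marginal cost and willingness to pay runs from 0 up to 26.
DWL = ½ × 26 × 102.375 = 1330.875.

Deadweight loss = $1330.875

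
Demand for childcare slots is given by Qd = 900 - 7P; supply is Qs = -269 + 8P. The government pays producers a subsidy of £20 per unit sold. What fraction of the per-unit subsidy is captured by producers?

Pre-subsidy: 900 - 7P = -269 + 8P gives P* = 1169/15, Q* = 5317/15.
With the subsidy, sellers receive Ps = Pb + 20 for each unit, where Pb is the price buyers pay.
Supply in terms of Pb becomes Qs = -269 + 8(Pb + 20) = -109 + 8Pb. Setting this equal to demand: 900 - 7Pb = -109 + 8Pb, so Pb = 1009/15.
Sellers receive Ps = 1009/15 + 20 = 1309/15; Q' = 900 − 7·(1009/15) = 6437/15.
Buyers' price falls by P* − Pb = 1169/15 − 1009/15 = 32/3; sellers' price rises by Ps − P* = 1309/15 − 1169/15 = 28/3.
So producers capture (28/3)/20 = 7/15 of each unit of subsidy.

Producer share = 7/15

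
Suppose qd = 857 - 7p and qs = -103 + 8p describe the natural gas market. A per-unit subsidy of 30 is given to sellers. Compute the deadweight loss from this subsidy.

Deadweight loss = 1680

Pre-subsidy: 857 - 7p = -103 + 8p gives p* = 64, q* = 409.
With the subsidy, sellers receive ps = pb + 30 for each unit, where pb is the price buyers pay.
Supply in terms of pb becomes qs = -103 + 8(pb + 30) = 137 + 8pb. Setting this equal to demand: 857 - 7pb = 137 + 8pb, so pb = 48.
Sellers receive ps = 48 + 30 = 78; q' = 857 − 7·48 = 521.
The subsidy expands output by 521 − 409 = 112 past the efficient level; on those units the gap between marginal cost and willingness to pay runs from 0 up to 30.
DWL = ½ × 30 × 112 = 1680.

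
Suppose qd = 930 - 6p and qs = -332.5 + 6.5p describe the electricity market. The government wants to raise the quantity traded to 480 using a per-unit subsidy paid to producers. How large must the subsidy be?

Required subsidy s = 50 per unit

At q = 480, invert demand for the buyer price: pb = (930 − 480)/6 = 75; invert supply for the seller price: ps = (480 − (-332.5))/6.5 = 125.
The subsidy must fill the gap: s = ps − pb = 125 − 75 = 50.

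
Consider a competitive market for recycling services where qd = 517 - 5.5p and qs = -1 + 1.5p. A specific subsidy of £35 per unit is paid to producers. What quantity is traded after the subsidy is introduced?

Pre-subsidy: 517 - 5.5p = -1 + 1.5p gives p* = 74, q* = 110.
With the subsidy, sellers receive ps = pb + 35 for each unit, where pb is the price buyers pay.
Supply in terms of pb becomes qs = -1 + 1.5(pb + 35) = 51.5 + 1.5pb. Setting this equal to demand: 517 - 5.5pb = 51.5 + 1.5pb, so pb = 66.5.
Sellers receive ps = 66.5 + 35 = 101.5; q' = 517 − 5.5·66.5 = 151.25.

q' = 151.25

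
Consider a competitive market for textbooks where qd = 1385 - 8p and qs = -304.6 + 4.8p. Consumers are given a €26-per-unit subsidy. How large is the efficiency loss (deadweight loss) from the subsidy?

Pre-subsidy: 1385 - 8p = -304.6 + 4.8p gives p* = 132, q* = 329.
With the rebate, buyers effectively pay pb = ps − 26, where ps is the price sellers receive.
Demand in terms of ps becomes qd = 1385 − 8(ps − 26) = 1593 - 8ps. Setting this equal to supply: 1593 - 8ps = -304.6 + 4.8ps, so ps = 148.25.
Buyers pay pb = 148.25 − 26 = 122.25; q' = -304.6 + 4.8·148.25 = 407.
The subsidy expands output by 407 − 329 = 78 past the efficient level; on those units the gap between marginal cost and willingness to pay runs from 0 up to 26.
DWL = ½ × 26 × 78 = 1014.

Deadweight loss = €1014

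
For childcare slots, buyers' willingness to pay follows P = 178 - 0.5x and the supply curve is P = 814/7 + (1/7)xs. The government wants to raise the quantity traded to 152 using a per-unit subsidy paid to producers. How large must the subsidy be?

Required subsidy s = 36 per unit

At x = 152, from the demand curve buyers pay Pb = 178 − 0.5·152 = 102; from the supply curve sellers need Ps = 814/7 + (1/7)·152 = 138.
The subsidy must fill the gap: s = Ps − Pb = 138 − 102 = 36.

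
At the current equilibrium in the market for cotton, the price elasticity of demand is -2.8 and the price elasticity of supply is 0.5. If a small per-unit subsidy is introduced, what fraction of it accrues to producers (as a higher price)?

Producer share = 28/33

For a small subsidy around the equilibrium, the benefit split depends on the relative slopes, which at a point are proportional to the elasticities.
Buyer share = εs/(εs + |εd|) = 0.5/(0.5 + 2.8) = 5/33; seller share = |εd|/(εs + |εd|) = 28/33.
So producers capture 28/33 of the subsidy.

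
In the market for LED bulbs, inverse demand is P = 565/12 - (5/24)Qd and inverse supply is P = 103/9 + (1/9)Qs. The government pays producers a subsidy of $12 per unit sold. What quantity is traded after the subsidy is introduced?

Q' = 3430/23

Pre-subsidy: 565/12 - (5/24)Q = 103/9 + (1/9)Q gives Q* = 2566/23 and P* = 1645/69.
With the subsidy, sellers receive Ps = Pb + 12 for each unit, where Pb is the price buyers pay.
On the curves, Pb = 565/12 - (5/24)Q and Ps = 103/9 + (1/9)Q; the wedge Ps − Pb = 12 gives 103/9 + (1/9)Q − (565/12 - (5/24)Q) = 12, so Q' = 3430/23.
Then Pb = 565/12 − (5/24)·(3430/23) = 1105/69 and Ps = 103/9 + (1/9)·(3430/23) = 1933/69.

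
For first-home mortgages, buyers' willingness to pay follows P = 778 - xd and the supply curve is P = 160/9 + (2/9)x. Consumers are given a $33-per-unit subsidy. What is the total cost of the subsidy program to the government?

Government cost = $21417

Pre-subsidy: 778 - x = 160/9 + (2/9)x gives x* = 622 and P* = 156.
With the rebate, buyers effectively pay Pb = Ps − 33, where Ps is the price sellers receive.
On the curves, Pb = 778 - x and Ps = 160/9 + (2/9)x; the wedge Ps − Pb = 33 gives 160/9 + (2/9)x − (778 - x) = 33, so x' = 649.
Then Pb = 778 − 1·649 = 129 and Ps = 160/9 + (2/9)·649 = 162.
Government outlay = subsidy × quantity = 33 × 649 = 21417.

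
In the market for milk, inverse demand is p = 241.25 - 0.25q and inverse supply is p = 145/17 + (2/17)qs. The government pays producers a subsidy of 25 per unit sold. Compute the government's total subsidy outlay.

Pre-subsidy: 241.25 - 0.25q = 145/17 + (2/17)q gives q* = 633 and p* = 83.
With the subsidy, sellers receive ps = pb + 25 for each unit, where pb is the price buyers pay.
On the curves, pb = 241.25 - 0.25q and ps = 145/17 + (2/17)q; the wedge ps − pb = 25 gives 145/17 + (2/17)q − (241.25 - 0.25q) = 25, so q' = 701.
Then pb = 241.25 − 0.25·701 = 66 and ps = 145/17 + (2/17)·701 = 91.
Government outlay = subsidy × quantity = 25 × 701 = 17525.

Government cost = 17525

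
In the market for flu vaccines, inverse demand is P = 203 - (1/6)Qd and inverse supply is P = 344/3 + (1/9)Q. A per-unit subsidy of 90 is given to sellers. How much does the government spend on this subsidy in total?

Pre-subsidy: 203 - (1/6)Q = 344/3 + (1/9)Q gives Q* = 318 and P* = 150.
With the subsidy, sellers receive Ps = Pb + 90 for each unit, where Pb is the price buyers pay.
On the curves, Pb = 203 - (1/6)Q and Ps = 344/3 + (1/9)Q; the wedge Ps − Pb = 90 gives 344/3 + (1/9)Q − (203 - (1/6)Q) = 90, so Q' = 642.
Then Pb = 203 − (1/6)·642 = 96 and Ps = 344/3 + (1/9)·642 = 186.
Government outlay = subsidy × quantity = 90 × 642 = 57780.

Government cost = 57780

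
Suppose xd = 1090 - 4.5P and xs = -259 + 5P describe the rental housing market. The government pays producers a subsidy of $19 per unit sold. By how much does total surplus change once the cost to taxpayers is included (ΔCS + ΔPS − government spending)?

Pre-subsidy: 1090 - 4.5P = -259 + 5P gives P* = 142, x* = 451.
With the subsidy, sellers receive Ps = Pb + 19 for each unit, where Pb is the price buyers pay.
Supply in terms of Pb becomes xs = -259 + 5(Pb + 19) = -164 + 5Pb. Setting this equal to demand: 1090 - 4.5Pb = -164 + 5Pb, so Pb = 132.
Sellers receive Ps = 132 + 19 = 151; x' = 1090 − 4.5·132 = 496.
ΔCS = ½(451 + 496)(142 − 132) = 4735; ΔPS = ½(451 + 496)(151 − 142) = 4261.5.
Government spending = 19 × 496 = 9424.
Net change = 4735 + 4261.5 − 9424 = -427.5. The loss equals the DWL triangle ½·19·45.

Net change in total surplus = -$427.5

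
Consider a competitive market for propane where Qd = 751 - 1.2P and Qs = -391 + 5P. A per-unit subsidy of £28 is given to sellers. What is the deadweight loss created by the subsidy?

Deadweight loss = 11760/31

Pre-subsidy: 751 - 1.2P = -391 + 5P gives P* = 5710/31, Q* = 16429/31.
With the subsidy, sellers receive Ps = Pb + 28 for each unit, where Pb is the price buyers pay.
Supply in terms of Pb becomes Qs = -391 + 5(Pb + 28) = -251 + 5Pb. Setting this equal to demand: 751 - 1.2Pb = -251 + 5Pb, so Pb = 5010/31.
Sellers receive Ps = 5010/31 + 28 = 5878/31; Q' = 751 − 1.2·(5010/31) = 17269/31.
The subsidy expands output by 17269/31 − 16429/31 = 840/31 past the efficient level; on those units the gap between marginal cost and willingness to pay runs from 0 up to 28.
DWL = ½ × 28 × 840/31 = 11760/31.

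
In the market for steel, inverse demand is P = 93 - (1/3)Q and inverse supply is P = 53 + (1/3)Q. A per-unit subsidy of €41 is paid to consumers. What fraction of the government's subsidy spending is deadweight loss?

Pre-subsidy: 93 - (1/3)Q = 53 + (1/3)Q gives Q* = 60 and P* = 73.
With the rebate, buyers effectively pay Pb = Ps − 41, where Ps is the price sellers receive.
On the curves, Pb = 93 - (1/3)Q and Ps = 53 + (1/3)Q; the wedge Ps − Pb = 41 gives 53 + (1/3)Q − (93 - (1/3)Q) = 41, so Q' = 121.5.
Then Pb = 93 − (1/3)·121.5 = 52.5 and Ps = 53 + (1/3)·121.5 = 93.5.
ΔCS = ½(60 + 121.5)(73 − 52.5) = 1860.375; ΔPS = ½(60 + 121.5)(93.5 − 73) = 1860.375.
Government spending = 41 × 121.5 = 4981.5.
DWL = ½ × 41 × (121.5 − 60) = 1260.75; fraction = 1260.75 / 4981.5 = 41/162.

DWL / government spending = 41/162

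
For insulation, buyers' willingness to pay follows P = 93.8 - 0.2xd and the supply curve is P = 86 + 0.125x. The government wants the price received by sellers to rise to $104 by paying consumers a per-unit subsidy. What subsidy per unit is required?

Required subsidy s = $39 per unit

At a seller price of 104, quantity supplied is -688 + 8·104 = 144.
Buyers absorb 144 only when they pay Pb = 93.8 − 0.2·144 = 65.
s = Ps − Pb = 104 − 65 = 39.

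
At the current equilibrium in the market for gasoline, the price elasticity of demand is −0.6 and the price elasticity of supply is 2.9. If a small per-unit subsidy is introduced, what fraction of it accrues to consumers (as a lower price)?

For a small subsidy around the equilibrium, the benefit split depends on the relative slopes, which at a point are proportional to the elasticities.
Buyer share = εs/(εs + |εd|) = 2.9/(2.9 + 0.6) = 29/35; seller share = |εd|/(εs + |εd|) = 6/35.

Consumer share = 29/35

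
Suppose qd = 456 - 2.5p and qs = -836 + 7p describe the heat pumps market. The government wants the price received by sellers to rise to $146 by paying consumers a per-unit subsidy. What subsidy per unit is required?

Required subsidy s = $38 per unit

At a seller price of 146, quantity supplied is -836 + 7·146 = 186.
Buyers absorb 186 only when they pay pb with 456 − 2.5·pb = 186, i.e. pb = 108.
s = ps − pb = 146 − 108 = 38.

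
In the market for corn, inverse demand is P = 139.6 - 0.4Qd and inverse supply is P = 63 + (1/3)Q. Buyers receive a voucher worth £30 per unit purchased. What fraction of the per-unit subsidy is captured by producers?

Pre-subsidy: 139.6 - 0.4Q = 63 + (1/3)Q gives Q* = 1149/11 and P* = 1076/11.
With the rebate, buyers effectively pay Pb = Ps − 30, where Ps is the price sellers receive.
On the curves, Pb = 139.6 - 0.4Q and Ps = 63 + (1/3)Q; the wedge Ps − Pb = 30 gives 63 + (1/3)Q − (139.6 - 0.4Q) = 30, so Q' = 1599/11.
Then Pb = 139.6 − 0.4·(1599/11) = 896/11 and Ps = 63 + (1/3)·(1599/11) = 1226/11.
Buyers' price falls by P* − Pb = 1076/11 − 896/11 = 180/11; sellers' price rises by Ps − P* = 1226/11 − 1076/11 = 150/11.
So producers capture (150/11)/30 = 5/11 of each unit of subsidy.

Producer share = 5/11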